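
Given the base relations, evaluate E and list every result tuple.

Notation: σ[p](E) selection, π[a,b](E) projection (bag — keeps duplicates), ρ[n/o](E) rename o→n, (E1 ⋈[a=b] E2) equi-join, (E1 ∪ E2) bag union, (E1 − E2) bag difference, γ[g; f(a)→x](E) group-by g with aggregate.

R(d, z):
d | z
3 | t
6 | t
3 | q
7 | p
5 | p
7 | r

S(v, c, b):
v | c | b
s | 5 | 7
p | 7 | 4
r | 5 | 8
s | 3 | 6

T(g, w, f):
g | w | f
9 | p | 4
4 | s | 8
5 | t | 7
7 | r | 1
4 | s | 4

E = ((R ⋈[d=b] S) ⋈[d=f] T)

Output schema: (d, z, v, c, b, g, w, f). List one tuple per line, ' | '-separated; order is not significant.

Stepwise |·|:
  R → 6
  S → 4
  (R ⋈[d=b] S) → 3
  T → 5
  ((R ⋈[d=b] S) ⋈[d=f] T) → 2

== RESULT ==
d | z | v | c | b | g | w | f
7 | p | s | 5 | 7 | 5 | t | 7
7 | r | s | 5 | 7 | 5 | t | 7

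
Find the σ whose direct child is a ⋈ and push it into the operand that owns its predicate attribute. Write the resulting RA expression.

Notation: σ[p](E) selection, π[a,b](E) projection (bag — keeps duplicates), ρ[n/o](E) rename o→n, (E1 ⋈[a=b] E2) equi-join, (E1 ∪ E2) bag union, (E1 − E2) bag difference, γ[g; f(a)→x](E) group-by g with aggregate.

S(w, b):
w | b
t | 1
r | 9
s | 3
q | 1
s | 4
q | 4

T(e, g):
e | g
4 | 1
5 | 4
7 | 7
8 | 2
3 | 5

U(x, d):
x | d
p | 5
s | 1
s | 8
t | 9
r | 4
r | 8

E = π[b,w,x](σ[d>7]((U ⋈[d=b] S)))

σ filters on d, owned by the left side.
E' = π[b,w,x]((σ[d>7](U) ⋈[d=b] S))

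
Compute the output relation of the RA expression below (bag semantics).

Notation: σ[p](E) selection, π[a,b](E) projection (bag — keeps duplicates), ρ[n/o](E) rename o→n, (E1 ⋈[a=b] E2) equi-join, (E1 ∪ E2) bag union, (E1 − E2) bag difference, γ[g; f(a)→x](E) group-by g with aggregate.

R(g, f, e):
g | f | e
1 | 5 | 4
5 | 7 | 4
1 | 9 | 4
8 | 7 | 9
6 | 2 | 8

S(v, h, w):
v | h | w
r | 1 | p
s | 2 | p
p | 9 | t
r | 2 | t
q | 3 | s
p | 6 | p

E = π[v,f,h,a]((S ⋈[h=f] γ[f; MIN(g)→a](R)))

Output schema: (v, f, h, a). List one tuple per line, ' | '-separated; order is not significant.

Stepwise |·|:
  S → 6
  R → 5
  γ[f; MIN(g)→a](R) → 4
  (S ⋈[h=f] γ[f; MIN(g)→a](R)) → 3
  π[v,f,h,a]((S ⋈[h=f] γ[f; MIN(g)→a](R))) → 3

== RESULT ==
v | f | h | a
p | 9 | 9 | 1
r | 2 | 2 | 6
s | 2 | 2 | 6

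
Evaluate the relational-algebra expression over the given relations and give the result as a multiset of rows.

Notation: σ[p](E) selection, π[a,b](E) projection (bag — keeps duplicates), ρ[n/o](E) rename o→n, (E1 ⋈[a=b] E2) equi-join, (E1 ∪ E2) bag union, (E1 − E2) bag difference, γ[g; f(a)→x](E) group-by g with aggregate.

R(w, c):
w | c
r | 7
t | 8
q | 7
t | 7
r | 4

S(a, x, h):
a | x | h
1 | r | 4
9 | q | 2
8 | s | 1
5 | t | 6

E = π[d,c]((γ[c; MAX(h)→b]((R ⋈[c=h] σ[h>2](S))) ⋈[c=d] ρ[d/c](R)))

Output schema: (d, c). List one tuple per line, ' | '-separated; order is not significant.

Stepwise |·|:
  R → 5
  S → 4
  σ[h>2](S) → 2
  (R ⋈[c=h] σ[h>2](S)) → 1
  γ[c; MAX(h)→b]((R ⋈[c=h] σ[h>2](S))) → 1
  R → 5
  ρ[d/c](R) → 5
  (γ[c; MAX(h)→b]((R ⋈[c=h] σ[h>2](S))) ⋈[c=d] ρ[d/c](R)) → 1
  π[d,c]((γ[c; MAX(h)→b]((R ⋈[c=h] σ[h>2](S))) ⋈[c=d] ρ[d/c](R))) → 1

== RESULT ==
d | c
4 | 4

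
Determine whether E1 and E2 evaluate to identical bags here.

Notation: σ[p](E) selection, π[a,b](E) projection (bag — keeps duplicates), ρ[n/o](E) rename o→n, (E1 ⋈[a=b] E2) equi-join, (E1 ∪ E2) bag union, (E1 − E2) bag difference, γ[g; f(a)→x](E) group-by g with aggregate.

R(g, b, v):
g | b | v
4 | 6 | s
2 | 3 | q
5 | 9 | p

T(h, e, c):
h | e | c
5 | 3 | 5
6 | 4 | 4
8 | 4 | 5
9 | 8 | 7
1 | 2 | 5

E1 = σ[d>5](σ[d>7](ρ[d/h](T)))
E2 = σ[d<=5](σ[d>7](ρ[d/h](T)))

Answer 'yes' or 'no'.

E1 subexpression sizes:
  T → 5
  ρ[d/h](T) → 5
  σ[d>7](ρ[d/h](T)) → 2
  σ[d>5](σ[d>7](ρ[d/h](T))) → 2
E2 subexpression sizes:
  T → 5
  ρ[d/h](T) → 5
  σ[d>7](ρ[d/h](T)) → 2
  σ[d<=5](σ[d>7](ρ[d/h](T))) → 0

E1 result:
d | e | c
8 | 4 | 5
9 | 8 | 7
E2 result:
d | e | c
(0 rows)
Witness: (8, 4, 5) appears 1× in E1 but 0× in E2.

no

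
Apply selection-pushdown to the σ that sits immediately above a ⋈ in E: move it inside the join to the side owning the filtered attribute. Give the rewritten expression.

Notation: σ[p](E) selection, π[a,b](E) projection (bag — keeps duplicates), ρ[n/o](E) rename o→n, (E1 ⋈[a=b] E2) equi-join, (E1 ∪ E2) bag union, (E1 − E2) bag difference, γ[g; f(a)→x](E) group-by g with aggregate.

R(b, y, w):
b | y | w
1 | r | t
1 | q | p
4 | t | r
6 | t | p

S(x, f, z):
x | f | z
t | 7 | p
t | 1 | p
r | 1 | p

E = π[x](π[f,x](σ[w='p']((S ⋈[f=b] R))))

σ filters on w, owned by the right side.
E' = π[x](π[f,x]((S ⋈[f=b] σ[w='p'](R))))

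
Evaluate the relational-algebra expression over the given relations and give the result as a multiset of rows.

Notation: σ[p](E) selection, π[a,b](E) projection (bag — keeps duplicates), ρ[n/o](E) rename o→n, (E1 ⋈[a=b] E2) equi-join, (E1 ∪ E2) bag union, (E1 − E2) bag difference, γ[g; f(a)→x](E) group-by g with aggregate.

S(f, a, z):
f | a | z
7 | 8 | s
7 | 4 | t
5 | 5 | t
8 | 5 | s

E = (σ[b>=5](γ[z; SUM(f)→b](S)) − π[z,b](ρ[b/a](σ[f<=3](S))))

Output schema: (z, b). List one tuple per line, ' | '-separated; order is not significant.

Per-node cardinality:
  S → 4
  γ[z; SUM(f)→b](S) → 2
  σ[b>=5](γ[z; SUM(f)→b](S)) → 2
  S → 4
  σ[f<=3](S) → 0
  ρ[b/a](σ[f<=3](S)) → 0
  π[z,b](ρ[b/a](σ[f<=3](S))) → 0
  (σ[b>=5](γ[z; SUM(f)→b](S)) − π[z,b](ρ[b/a](σ[f<=3](S)))) → 2

== RESULT ==
z | b
s | 15
t | 12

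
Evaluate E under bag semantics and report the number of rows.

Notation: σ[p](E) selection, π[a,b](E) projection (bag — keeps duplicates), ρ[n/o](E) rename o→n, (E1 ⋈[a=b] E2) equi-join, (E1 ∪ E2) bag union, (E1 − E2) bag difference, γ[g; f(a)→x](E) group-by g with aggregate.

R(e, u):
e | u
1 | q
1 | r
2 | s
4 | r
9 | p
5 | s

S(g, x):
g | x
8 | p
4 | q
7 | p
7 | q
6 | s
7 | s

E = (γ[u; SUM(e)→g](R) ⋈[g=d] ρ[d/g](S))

Stepwise |·|:
  R → 6
  γ[u; SUM(e)→g](R) → 4
  S → 6
  ρ[d/g](S) → 6
  (γ[u; SUM(e)→g](R) ⋈[g=d] ρ[d/g](S)) → 3

|E| = 3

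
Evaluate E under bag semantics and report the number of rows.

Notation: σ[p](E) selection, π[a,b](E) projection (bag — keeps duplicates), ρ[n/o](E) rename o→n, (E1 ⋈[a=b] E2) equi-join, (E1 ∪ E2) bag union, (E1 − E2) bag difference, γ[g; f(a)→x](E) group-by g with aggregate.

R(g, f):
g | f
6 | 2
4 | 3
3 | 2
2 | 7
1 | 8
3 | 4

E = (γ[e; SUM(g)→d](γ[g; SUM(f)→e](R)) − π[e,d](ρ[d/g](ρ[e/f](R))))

Row counts bottom-up:
  R → 6
  γ[g; SUM(f)→e](R) → 5
  γ[e; SUM(g)→d](γ[g; SUM(f)→e](R)) → 5
  R → 6
  ρ[e/f](R) → 6
  ρ[d/g](ρ[e/f](R)) → 6
  π[e,d](ρ[d/g](ρ[e/f](R))) → 6
  (γ[e; SUM(g)→d](γ[g; SUM(f)→e](R)) − π[e,d](ρ[d/g](ρ[e/f](R)))) → 1

|E| = 1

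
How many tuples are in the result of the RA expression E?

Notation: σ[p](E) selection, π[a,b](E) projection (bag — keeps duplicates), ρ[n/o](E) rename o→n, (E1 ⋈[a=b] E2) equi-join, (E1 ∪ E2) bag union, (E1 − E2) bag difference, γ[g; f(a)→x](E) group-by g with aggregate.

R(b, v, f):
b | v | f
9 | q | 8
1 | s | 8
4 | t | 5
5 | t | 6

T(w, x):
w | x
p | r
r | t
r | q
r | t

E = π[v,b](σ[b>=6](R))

Stepwise |·|:
  R → 4
  σ[b>=6](R) → 1
  π[v,b](σ[b>=6](R)) → 1

|E| = 1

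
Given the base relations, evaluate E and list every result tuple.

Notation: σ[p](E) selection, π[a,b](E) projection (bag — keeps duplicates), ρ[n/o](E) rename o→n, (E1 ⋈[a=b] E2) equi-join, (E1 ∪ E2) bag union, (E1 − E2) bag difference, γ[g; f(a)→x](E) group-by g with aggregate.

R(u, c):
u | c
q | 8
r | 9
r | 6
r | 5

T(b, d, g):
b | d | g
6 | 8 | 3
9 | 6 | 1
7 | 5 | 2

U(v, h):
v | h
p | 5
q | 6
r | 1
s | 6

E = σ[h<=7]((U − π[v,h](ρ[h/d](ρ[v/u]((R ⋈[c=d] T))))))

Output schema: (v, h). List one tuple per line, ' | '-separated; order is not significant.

Subexpression sizes:
  U → 4
  R → 4
  T → 3
  (R ⋈[c=d] T) → 3
  ρ[v/u]((R ⋈[c=d] T)) → 3
  ρ[h/d](ρ[v/u]((R ⋈[c=d] T))) → 3
  π[v,h](ρ[h/d](ρ[v/u]((R ⋈[c=d] T)))) → 3
  (U − π[v,h](ρ[h/d](ρ[v/u]((R ⋈[c=d] T))))) → 4
  σ[h<=7]((U − π[v,h](ρ[h/d](ρ[v/u]((R ⋈[c=d] T)))))) → 4

== RESULT ==
v | h
p | 5
q | 6
r | 1
s | 6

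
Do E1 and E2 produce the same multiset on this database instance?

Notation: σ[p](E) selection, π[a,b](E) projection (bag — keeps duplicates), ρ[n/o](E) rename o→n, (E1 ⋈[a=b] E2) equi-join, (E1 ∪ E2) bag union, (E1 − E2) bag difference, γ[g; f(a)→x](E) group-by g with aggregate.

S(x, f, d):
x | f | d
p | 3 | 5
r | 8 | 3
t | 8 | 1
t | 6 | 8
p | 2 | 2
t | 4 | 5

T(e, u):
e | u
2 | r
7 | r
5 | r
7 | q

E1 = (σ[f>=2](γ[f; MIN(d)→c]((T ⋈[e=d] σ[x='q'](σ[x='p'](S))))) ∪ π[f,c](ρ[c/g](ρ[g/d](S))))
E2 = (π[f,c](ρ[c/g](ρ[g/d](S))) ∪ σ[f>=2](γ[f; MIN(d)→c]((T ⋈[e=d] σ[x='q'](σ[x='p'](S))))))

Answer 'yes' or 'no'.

E1 row counts bottom-up:
  T → 4
  S → 6
  σ[x='p'](S) → 2
  σ[x='q'](σ[x='p'](S)) → 0
  (T ⋈[e=d] σ[x='q'](σ[x='p'](S))) → 0
  γ[f; MIN(d)→c]((T ⋈[e=d] σ[x='q'](σ[x='p'](S)))) → 0
  σ[f>=2](γ[f; MIN(d)→c]((T ⋈[e=d] σ[x='q'](σ[x='p'](S))))) → 0
  S → 6
  ρ[g/d](S) → 6
  ρ[c/g](ρ[g/d](S)) → 6
  π[f,c](ρ[c/g](ρ[g/d](S))) → 6
  (σ[f>=2](γ[f; MIN(d)→c]((T ⋈[e=d] σ[x='q'](σ[x='p'](S))))) ∪ π[f,c](ρ[c/g](ρ[g/d](S)))) → 6
E2 row counts bottom-up:
  S → 6
  ρ[g/d](S) → 6
  ρ[c/g](ρ[g/d](S)) → 6
  π[f,c](ρ[c/g](ρ[g/d](S))) → 6
  T → 4
  S → 6
  σ[x='p'](S) → 2
  σ[x='q'](σ[x='p'](S)) → 0
  (T ⋈[e=d] σ[x='q'](σ[x='p'](S))) → 0
  γ[f; MIN(d)→c]((T ⋈[e=d] σ[x='q'](σ[x='p'](S)))) → 0
  σ[f>=2](γ[f; MIN(d)→c]((T ⋈[e=d] σ[x='q'](σ[x='p'](S))))) → 0
  (π[f,c](ρ[c/g](ρ[g/d](S))) ∪ σ[f>=2](γ[f; MIN(d)→c]((T ⋈[e=d] σ[x='q'](σ[x='p'](S)))))) → 6

E1 and E2 produce the same multiset:
f | c
2 | 2
3 | 5
4 | 5
6 | 8
8 | 1
8 | 3

yes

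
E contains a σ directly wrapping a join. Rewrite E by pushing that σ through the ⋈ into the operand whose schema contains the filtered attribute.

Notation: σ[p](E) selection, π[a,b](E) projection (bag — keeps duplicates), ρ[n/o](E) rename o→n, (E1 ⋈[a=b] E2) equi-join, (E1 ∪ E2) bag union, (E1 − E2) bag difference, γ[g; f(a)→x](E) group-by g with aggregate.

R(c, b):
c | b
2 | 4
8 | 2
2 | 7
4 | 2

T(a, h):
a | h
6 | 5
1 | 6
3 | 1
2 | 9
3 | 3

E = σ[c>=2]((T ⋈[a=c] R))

σ filters on c, owned by the right side.
E' = (T ⋈[a=c] σ[c>=2](R))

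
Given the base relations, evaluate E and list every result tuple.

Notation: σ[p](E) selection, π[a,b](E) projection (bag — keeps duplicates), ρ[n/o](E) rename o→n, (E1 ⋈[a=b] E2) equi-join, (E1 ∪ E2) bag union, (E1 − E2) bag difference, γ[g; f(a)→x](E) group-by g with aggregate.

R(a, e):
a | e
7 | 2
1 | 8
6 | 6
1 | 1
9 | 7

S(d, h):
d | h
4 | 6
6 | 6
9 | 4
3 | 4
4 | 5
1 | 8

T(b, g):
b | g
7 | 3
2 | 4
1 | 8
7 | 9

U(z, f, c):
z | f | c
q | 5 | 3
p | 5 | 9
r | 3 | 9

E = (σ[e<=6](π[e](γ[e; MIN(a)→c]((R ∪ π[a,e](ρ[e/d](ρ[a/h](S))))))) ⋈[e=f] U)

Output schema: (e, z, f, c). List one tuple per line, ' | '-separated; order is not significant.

Stepwise |·|:
  R → 5
  S → 6
  ρ[a/h](S) → 6
  ρ[e/d](ρ[a/h](S)) → 6
  π[a,e](ρ[e/d](ρ[a/h](S))) → 6
  (R ∪ π[a,e](ρ[e/d](ρ[a/h](S)))) → 11
  γ[e; MIN(a)→c]((R ∪ π[a,e](ρ[e/d](ρ[a/h](S))))) → 8
  π[e](γ[e; MIN(a)→c]((R ∪ π[a,e](ρ[e/d](ρ[a/h](S)))))) → 8
  σ[e<=6](π[e](γ[e; MIN(a)→c]((R ∪ π[a,e](ρ[e/d](ρ[a/h](S))))))) → 5
  U → 3
  (σ[e<=6](π[e](γ[e; MIN(a)→c]((R ∪ π[a,e](ρ[e/d](ρ[a/h](S))))))) ⋈[e=f] U) → 1

== RESULT ==
e | z | f | c
3 | r | 3 | 9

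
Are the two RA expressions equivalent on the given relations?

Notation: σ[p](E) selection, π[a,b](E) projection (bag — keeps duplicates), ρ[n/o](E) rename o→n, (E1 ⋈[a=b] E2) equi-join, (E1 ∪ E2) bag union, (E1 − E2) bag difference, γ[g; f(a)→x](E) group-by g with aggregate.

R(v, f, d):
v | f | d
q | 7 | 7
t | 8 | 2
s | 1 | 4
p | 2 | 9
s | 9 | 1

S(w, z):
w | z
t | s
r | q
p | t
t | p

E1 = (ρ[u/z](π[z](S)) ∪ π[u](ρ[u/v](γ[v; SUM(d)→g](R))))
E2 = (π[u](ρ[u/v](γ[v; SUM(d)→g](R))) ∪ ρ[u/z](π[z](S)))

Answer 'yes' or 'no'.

E1 row counts bottom-up:
  S → 4
  π[z](S) → 4
  ρ[u/z](π[z](S)) → 4
  R → 5
  γ[v; SUM(d)→g](R) → 4
  ρ[u/v](γ[v; SUM(d)→g](R)) → 4
  π[u](ρ[u/v](γ[v; SUM(d)→g](R))) → 4
  (ρ[u/z](π[z](S)) ∪ π[u](ρ[u/v](γ[v; SUM(d)→g](R)))) → 8
E2 row counts bottom-up:
  R → 5
  γ[v; SUM(d)→g](R) → 4
  ρ[u/v](γ[v; SUM(d)→g](R)) → 4
  π[u](ρ[u/v](γ[v; SUM(d)→g](R))) → 4
  S → 4
  π[z](S) → 4
  ρ[u/z](π[z](S)) → 4
  (π[u](ρ[u/v](γ[v; SUM(d)→g](R))) ∪ ρ[u/z](π[z](S))) → 8

E1 and E2 produce the same multiset:
u
p
p
q
q
s
s
t
t

yes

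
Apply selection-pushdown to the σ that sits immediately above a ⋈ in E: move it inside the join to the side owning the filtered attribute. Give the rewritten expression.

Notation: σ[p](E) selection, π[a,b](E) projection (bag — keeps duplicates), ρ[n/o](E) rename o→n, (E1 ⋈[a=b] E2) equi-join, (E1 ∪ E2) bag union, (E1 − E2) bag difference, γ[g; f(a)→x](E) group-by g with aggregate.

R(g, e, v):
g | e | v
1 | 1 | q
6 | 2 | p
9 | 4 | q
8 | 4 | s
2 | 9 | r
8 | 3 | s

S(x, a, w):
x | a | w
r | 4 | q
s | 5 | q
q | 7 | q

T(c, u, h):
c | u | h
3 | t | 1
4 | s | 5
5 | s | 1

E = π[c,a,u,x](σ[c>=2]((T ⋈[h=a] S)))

σ filters on c, owned by the left side.
E' = π[c,a,u,x]((σ[c>=2](T) ⋈[h=a] S))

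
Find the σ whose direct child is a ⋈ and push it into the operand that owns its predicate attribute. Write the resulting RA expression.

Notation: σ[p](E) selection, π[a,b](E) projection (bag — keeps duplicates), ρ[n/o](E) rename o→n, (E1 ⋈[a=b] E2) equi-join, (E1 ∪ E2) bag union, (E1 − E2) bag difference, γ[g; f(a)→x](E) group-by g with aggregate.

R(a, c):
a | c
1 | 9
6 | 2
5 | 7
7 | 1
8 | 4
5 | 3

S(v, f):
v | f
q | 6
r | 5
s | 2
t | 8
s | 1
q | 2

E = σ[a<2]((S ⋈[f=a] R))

σ filters on a, owned by the right side.
E' = (S ⋈[f=a] σ[a<2](R))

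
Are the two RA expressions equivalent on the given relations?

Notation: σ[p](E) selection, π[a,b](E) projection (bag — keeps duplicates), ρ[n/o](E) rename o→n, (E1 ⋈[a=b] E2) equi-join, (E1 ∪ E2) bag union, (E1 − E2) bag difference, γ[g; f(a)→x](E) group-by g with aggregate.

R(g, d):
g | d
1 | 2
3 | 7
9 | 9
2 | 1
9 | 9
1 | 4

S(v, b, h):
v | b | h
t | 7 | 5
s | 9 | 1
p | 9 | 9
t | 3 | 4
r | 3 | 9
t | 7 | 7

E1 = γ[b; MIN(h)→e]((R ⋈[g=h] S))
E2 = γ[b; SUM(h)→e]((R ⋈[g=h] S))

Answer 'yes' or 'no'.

E1 subexpression sizes:
  R → 6
  S → 6
  (R ⋈[g=h] S) → 6
  γ[b; MIN(h)→e]((R ⋈[g=h] S)) → 2
E2 subexpression sizes:
  R → 6
  S → 6
  (R ⋈[g=h] S) → 6
  γ[b; SUM(h)→e]((R ⋈[g=h] S)) → 2

E1 result:
b | e
3 | 9
9 | 1
E2 result:
b | e
3 | 18
9 | 20
Witness: (3, 18) appears 0× in E1 but 1× in E2.

no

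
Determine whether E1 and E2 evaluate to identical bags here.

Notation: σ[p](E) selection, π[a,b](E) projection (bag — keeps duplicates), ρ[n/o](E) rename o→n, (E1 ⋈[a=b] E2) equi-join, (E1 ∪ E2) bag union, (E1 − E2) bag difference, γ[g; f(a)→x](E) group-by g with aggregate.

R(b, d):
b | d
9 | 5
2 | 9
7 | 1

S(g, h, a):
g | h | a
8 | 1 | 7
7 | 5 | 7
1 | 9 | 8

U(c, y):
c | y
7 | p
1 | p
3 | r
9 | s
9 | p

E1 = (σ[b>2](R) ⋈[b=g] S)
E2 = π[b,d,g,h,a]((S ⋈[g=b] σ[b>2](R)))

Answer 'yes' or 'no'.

E1 stepwise |·|:
  R → 3
  σ[b>2](R) → 2
  S → 3
  (σ[b>2](R) ⋈[b=g] S) → 1
E2 stepwise |·|:
  S → 3
  R → 3
  σ[b>2](R) → 2
  (S ⋈[g=b] σ[b>2](R)) → 1
  π[b,d,g,h,a]((S ⋈[g=b] σ[b>2](R))) → 1

E1 and E2 produce the same multiset:
b | d | g | h | a
7 | 1 | 7 | 5 | 7

yes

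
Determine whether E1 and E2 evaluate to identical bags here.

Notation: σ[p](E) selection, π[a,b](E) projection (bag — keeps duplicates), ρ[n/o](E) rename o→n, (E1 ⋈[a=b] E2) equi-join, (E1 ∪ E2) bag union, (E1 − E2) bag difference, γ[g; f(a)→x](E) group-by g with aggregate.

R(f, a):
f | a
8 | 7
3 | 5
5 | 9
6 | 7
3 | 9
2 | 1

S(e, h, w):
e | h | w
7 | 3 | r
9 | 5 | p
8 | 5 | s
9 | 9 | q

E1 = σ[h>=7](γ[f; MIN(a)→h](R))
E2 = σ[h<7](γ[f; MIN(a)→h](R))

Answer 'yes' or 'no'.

E1 subexpression sizes:
  R → 6
  γ[f; MIN(a)→h](R) → 5
  σ[h>=7](γ[f; MIN(a)→h](R)) → 3
E2 subexpression sizes:
  R → 6
  γ[f; MIN(a)→h](R) → 5
  σ[h<7](γ[f; MIN(a)→h](R)) → 2

E1 result:
f | h
5 | 9
6 | 7
8 | 7
E2 result:
f | h
2 | 1
3 | 5
Witness: (6, 7) appears 1× in E1 but 0× in E2.

no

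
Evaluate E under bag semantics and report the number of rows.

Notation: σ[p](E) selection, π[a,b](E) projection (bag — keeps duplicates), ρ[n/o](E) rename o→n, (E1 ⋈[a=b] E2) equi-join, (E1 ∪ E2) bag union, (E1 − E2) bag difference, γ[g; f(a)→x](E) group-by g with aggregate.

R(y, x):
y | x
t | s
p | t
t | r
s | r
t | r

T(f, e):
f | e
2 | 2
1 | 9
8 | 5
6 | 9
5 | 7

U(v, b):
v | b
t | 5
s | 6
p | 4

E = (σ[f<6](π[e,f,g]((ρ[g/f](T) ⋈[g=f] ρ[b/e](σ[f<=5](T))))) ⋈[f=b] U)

Subexpression sizes:
  T → 5
  ρ[g/f](T) → 5
  T → 5
  σ[f<=5](T) → 3
  ρ[b/e](σ[f<=5](T)) → 3
  (ρ[g/f](T) ⋈[g=f] ρ[b/e](σ[f<=5](T))) → 3
  π[e,f,g]((ρ[g/f](T) ⋈[g=f] ρ[b/e](σ[f<=5](T)))) → 3
  σ[f<6](π[e,f,g]((ρ[g/f](T) ⋈[g=f] ρ[b/e](σ[f<=5](T))))) → 3
  U → 3
  (σ[f<6](π[e,f,g]((ρ[g/f](T) ⋈[g=f] ρ[b/e](σ[f<=5](T))))) ⋈[f=b] U) → 1

|E| = 1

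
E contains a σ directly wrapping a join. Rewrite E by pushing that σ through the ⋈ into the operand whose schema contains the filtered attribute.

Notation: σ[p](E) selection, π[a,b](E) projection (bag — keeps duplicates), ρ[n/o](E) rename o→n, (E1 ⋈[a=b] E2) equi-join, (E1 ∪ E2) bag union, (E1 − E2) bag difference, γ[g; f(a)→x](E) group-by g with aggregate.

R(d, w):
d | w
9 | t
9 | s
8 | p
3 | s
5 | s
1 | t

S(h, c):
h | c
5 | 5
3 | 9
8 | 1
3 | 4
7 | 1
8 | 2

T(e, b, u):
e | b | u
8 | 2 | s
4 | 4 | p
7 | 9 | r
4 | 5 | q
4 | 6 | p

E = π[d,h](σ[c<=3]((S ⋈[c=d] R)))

σ filters on c, owned by the left side.
E' = π[d,h]((σ[c<=3](S) ⋈[c=d] R))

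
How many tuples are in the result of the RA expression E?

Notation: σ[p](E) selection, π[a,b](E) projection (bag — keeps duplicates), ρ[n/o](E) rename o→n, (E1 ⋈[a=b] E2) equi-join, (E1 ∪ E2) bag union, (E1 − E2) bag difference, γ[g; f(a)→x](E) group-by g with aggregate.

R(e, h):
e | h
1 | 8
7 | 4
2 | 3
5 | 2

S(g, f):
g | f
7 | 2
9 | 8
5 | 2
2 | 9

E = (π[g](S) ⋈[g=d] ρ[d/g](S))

Subexpression sizes:
  S → 4
  π[g](S) → 4
  S → 4
  ρ[d/g](S) → 4
  (π[g](S) ⋈[g=d] ρ[d/g](S)) → 4

|E| = 4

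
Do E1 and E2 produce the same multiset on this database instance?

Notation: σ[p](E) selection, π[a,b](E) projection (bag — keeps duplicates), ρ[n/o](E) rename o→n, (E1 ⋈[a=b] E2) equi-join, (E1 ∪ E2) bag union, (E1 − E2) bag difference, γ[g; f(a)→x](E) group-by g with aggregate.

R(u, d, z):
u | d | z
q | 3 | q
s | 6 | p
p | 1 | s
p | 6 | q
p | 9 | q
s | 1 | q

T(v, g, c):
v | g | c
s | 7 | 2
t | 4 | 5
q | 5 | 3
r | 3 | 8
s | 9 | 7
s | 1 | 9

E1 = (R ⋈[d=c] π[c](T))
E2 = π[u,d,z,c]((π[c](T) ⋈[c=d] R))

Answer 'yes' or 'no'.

E1 stepwise |·|:
  R → 6
  T → 6
  π[c](T) → 6
  (R ⋈[d=c] π[c](T)) → 2
E2 stepwise |·|:
  T → 6
  π[c](T) → 6
  R → 6
  (π[c](T) ⋈[c=d] R) → 2
  π[u,d,z,c]((π[c](T) ⋈[c=d] R)) → 2

E1 and E2 produce the same multiset:
u | d | z | c
p | 9 | q | 9
q | 3 | q | 3

yes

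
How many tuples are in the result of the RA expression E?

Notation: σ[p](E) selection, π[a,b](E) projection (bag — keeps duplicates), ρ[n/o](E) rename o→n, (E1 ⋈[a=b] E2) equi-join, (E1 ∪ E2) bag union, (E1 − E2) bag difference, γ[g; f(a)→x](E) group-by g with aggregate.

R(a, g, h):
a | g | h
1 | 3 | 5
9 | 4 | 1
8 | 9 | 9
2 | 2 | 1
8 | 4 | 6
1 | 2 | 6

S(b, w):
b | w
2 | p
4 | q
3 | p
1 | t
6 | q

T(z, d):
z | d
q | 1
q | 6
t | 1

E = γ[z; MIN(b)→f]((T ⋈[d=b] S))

Row counts bottom-up:
  T → 3
  S → 5
  (T ⋈[d=b] S) → 3
  γ[z; MIN(b)→f]((T ⋈[d=b] S)) → 2

|E| = 2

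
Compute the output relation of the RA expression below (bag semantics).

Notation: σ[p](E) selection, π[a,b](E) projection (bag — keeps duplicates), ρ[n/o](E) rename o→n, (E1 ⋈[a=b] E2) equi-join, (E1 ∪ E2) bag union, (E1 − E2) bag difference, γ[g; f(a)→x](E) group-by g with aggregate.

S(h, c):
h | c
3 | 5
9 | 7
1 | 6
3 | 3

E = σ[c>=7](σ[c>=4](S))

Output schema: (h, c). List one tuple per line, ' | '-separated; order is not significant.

Stepwise |·|:
  S → 4
  σ[c>=4](S) → 3
  σ[c>=7](σ[c>=4](S)) → 1

== RESULT ==
h | c
9 | 7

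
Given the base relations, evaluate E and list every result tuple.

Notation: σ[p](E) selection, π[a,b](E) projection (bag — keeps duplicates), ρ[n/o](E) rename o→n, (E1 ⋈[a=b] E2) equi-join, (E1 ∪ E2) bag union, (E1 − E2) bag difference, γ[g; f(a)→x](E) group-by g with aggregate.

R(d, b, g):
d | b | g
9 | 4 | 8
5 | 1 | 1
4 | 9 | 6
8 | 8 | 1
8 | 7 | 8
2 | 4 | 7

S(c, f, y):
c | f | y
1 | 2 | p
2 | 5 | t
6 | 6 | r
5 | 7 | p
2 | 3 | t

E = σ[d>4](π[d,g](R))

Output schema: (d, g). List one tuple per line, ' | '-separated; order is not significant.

Stepwise |·|:
  R → 6
  π[d,g](R) → 6
  σ[d>4](π[d,g](R)) → 4

== RESULT ==
d | g
5 | 1
8 | 1
8 | 8
9 | 8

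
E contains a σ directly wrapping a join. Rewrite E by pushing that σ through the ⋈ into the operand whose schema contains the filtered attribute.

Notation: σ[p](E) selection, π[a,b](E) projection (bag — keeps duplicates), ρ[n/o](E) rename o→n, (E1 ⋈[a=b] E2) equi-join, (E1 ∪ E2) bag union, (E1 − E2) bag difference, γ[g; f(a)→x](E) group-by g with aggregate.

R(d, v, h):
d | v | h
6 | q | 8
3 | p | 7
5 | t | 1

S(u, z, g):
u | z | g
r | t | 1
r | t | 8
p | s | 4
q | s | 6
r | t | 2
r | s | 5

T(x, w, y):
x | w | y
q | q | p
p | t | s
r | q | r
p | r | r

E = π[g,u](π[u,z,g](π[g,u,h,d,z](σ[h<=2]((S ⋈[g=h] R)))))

σ filters on h, owned by the right side.
E' = π[g,u](π[u,z,g](π[g,u,h,d,z]((S ⋈[g=h] σ[h<=2](R)))))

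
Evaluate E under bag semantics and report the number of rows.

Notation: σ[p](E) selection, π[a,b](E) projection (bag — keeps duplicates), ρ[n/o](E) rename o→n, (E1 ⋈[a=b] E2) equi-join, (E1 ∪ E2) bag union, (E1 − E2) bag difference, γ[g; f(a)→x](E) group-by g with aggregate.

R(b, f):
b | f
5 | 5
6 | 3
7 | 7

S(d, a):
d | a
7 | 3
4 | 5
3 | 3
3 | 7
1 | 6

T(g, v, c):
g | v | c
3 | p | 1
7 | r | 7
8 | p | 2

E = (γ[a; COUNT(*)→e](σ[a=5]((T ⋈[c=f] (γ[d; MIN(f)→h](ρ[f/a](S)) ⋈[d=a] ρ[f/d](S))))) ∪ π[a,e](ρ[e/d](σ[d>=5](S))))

Stepwise |·|:
  T → 3
  S → 5
  ρ[f/a](S) → 5
  γ[d; MIN(f)→h](ρ[f/a](S)) → 4
  S → 5
  ρ[f/d](S) → 5
  (γ[d; MIN(f)→h](ρ[f/a](S)) ⋈[d=a] ρ[f/d](S)) → 3
  (T ⋈[c=f] (γ[d; MIN(f)→h](ρ[f/a](S)) ⋈[d=a] ρ[f/d](S))) → 1
  σ[a=5]((T ⋈[c=f] (γ[d; MIN(f)→h](ρ[f/a](S)) ⋈[d=a] ρ[f/d](S)))) → 0
  γ[a; COUNT(*)→e](σ[a=5]((T ⋈[c=f] (γ[d; MIN(f)→h](ρ[f/a](S)) ⋈[d=a] ρ[f/d](S))))) → 0
  S → 5
  σ[d>=5](S) → 1
  ρ[e/d](σ[d>=5](S)) → 1
  π[a,e](ρ[e/d](σ[d>=5](S))) → 1
  (γ[a; COUNT(*)→e](σ[a=5]((T ⋈[c=f] (γ[d; MIN(f)→h](ρ[f/a](S)) ⋈[d=a] ρ[f/d](S))))) ∪ π[a,e](ρ[e/d](σ[d>=5](S)))) → 1

|E| = 1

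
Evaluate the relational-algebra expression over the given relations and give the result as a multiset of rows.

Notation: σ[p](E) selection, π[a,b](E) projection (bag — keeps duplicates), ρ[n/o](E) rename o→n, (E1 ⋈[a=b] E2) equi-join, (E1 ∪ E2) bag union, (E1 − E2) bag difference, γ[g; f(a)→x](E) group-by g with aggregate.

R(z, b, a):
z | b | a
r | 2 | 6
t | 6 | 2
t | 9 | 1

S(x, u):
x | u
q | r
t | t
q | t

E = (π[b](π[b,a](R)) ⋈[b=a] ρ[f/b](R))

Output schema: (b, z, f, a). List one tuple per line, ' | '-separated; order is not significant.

Stepwise |·|:
  R → 3
  π[b,a](R) → 3
  π[b](π[b,a](R)) → 3
  R → 3
  ρ[f/b](R) → 3
  (π[b](π[b,a](R)) ⋈[b=a] ρ[f/b](R)) → 2

== RESULT ==
b | z | f | a
2 | t | 6 | 2
6 | r | 2 | 6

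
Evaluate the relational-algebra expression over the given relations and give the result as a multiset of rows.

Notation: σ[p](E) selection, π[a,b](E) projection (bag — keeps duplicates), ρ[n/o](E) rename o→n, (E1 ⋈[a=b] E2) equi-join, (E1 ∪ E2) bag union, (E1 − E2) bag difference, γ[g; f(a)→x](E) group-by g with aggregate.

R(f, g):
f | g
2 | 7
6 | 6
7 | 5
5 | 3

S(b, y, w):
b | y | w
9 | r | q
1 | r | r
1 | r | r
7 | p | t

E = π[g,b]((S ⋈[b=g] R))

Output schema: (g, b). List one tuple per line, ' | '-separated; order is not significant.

Row counts bottom-up:
  S → 4
  R → 4
  (S ⋈[b=g] R) → 1
  π[g,b]((S ⋈[b=g] R)) → 1

== RESULT ==
g | b
7 | 7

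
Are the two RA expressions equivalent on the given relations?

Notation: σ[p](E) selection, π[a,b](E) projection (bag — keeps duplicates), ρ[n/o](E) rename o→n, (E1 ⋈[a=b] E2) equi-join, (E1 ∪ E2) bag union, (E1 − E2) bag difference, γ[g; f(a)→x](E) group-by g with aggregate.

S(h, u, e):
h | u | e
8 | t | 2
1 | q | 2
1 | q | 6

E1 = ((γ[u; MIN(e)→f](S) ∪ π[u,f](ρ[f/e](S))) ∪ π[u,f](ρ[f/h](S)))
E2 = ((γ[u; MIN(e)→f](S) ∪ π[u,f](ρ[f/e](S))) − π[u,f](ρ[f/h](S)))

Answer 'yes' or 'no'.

E1 subexpression sizes:
  S → 3
  γ[u; MIN(e)→f](S) → 2
  S → 3
  ρ[f/e](S) → 3
  π[u,f](ρ[f/e](S)) → 3
  (γ[u; MIN(e)→f](S) ∪ π[u,f](ρ[f/e](S))) → 5
  S → 3
  ρ[f/h](S) → 3
  π[u,f](ρ[f/h](S)) → 3
  ((γ[u; MIN(e)→f](S) ∪ π[u,f](ρ[f/e](S))) ∪ π[u,f](ρ[f/h](S))) → 8
E2 subexpression sizes:
  S → 3
  γ[u; MIN(e)→f](S) → 2
  S → 3
  ρ[f/e](S) → 3
  π[u,f](ρ[f/e](S)) → 3
  (γ[u; MIN(e)→f](S) ∪ π[u,f](ρ[f/e](S))) → 5
  S → 3
  ρ[f/h](S) → 3
  π[u,f](ρ[f/h](S)) → 3
  ((γ[u; MIN(e)→f](S) ∪ π[u,f](ρ[f/e](S))) − π[u,f](ρ[f/h](S))) → 5

E1 result:
u | f
q | 1
q | 1
q | 2
q | 2
q | 6
t | 2
t | 2
t | 8
E2 result:
u | f
q | 2
q | 2
q | 6
t | 2
t | 2
Witness: ('t', 8) appears 1× in E1 but 0× in E2.

no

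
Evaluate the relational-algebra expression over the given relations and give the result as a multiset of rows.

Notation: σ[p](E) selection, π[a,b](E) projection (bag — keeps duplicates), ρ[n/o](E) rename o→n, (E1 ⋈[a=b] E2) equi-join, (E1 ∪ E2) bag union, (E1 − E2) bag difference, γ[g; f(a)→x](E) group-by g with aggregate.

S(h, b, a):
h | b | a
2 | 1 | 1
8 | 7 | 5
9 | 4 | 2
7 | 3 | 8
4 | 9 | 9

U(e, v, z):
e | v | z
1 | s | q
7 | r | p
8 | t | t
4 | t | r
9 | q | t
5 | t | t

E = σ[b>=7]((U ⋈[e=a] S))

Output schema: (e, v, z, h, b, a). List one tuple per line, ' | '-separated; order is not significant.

Row counts bottom-up:
  U → 6
  S → 5
  (U ⋈[e=a] S) → 4
  σ[b>=7]((U ⋈[e=a] S)) → 2

== RESULT ==
e | v | z | h | b | a
5 | t | t | 8 | 7 | 5
9 | q | t | 4 | 9 | 9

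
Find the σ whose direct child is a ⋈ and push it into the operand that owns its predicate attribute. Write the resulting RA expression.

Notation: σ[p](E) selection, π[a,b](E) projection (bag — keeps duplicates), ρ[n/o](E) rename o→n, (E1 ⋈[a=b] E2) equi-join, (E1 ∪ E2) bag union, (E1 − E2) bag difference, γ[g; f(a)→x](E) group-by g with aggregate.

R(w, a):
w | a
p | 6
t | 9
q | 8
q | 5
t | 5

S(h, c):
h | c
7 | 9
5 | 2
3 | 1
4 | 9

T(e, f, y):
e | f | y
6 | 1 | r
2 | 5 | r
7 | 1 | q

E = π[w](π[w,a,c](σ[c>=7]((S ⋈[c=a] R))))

σ filters on c, owned by the left side.
E' = π[w](π[w,a,c]((σ[c>=7](S) ⋈[c=a] R)))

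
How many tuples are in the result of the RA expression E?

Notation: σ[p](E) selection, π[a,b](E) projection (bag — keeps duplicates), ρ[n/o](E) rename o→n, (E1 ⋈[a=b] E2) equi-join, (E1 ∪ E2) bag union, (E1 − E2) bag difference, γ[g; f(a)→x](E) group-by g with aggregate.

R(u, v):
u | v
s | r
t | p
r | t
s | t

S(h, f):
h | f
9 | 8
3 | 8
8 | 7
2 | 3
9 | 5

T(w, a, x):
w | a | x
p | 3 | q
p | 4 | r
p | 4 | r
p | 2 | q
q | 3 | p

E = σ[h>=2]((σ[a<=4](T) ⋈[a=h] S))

Row counts bottom-up:
  T → 5
  σ[a<=4](T) → 5
  S → 5
  (σ[a<=4](T) ⋈[a=h] S) → 3
  σ[h>=2]((σ[a<=4](T) ⋈[a=h] S)) → 3

|E| = 3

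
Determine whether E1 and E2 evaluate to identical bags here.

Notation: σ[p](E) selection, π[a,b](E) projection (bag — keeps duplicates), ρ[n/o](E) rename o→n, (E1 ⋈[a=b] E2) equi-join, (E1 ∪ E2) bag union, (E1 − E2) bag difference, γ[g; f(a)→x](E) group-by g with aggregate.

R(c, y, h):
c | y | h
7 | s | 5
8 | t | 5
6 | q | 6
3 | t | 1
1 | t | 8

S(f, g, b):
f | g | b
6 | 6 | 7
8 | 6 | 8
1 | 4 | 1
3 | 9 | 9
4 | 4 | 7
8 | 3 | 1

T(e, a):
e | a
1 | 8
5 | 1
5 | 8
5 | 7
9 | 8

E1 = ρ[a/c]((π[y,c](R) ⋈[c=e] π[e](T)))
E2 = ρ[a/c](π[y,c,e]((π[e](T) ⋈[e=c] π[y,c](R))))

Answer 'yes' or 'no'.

E1 stepwise |·|:
  R → 5
  π[y,c](R) → 5
  T → 5
  π[e](T) → 5
  (π[y,c](R) ⋈[c=e] π[e](T)) → 1
  ρ[a/c]((π[y,c](R) ⋈[c=e] π[e](T))) → 1
E2 stepwise |·|:
  T → 5
  π[e](T) → 5
  R → 5
  π[y,c](R) → 5
  (π[e](T) ⋈[e=c] π[y,c](R)) → 1
  π[y,c,e]((π[e](T) ⋈[e=c] π[y,c](R))) → 1
  ρ[a/c](π[y,c,e]((π[e](T) ⋈[e=c] π[y,c](R)))) → 1

E1 and E2 produce the same multiset:
y | a | e
t | 1 | 1

yes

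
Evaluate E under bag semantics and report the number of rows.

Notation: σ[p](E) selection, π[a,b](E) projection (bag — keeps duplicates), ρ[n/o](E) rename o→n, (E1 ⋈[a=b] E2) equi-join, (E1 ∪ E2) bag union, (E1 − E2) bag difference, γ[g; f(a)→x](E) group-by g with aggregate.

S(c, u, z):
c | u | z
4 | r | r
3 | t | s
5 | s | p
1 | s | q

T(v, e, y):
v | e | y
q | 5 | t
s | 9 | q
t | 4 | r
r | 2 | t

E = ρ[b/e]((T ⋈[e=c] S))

Stepwise |·|:
  T → 4
  S → 4
  (T ⋈[e=c] S) → 2
  ρ[b/e]((T ⋈[e=c] S)) → 2

|E| = 2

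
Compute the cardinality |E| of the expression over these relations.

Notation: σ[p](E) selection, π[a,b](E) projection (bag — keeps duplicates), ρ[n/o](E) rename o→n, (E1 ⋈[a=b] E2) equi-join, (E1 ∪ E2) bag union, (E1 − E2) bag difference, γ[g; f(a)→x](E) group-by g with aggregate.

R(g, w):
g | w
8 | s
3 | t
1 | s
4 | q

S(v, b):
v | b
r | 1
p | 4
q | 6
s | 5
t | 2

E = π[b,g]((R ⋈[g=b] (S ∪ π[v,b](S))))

Subexpression sizes:
  R → 4
  S → 5
  S → 5
  π[v,b](S) → 5
  (S ∪ π[v,b](S)) → 10
  (R ⋈[g=b] (S ∪ π[v,b](S))) → 4
  π[b,g]((R ⋈[g=b] (S ∪ π[v,b](S)))) → 4

|E| = 4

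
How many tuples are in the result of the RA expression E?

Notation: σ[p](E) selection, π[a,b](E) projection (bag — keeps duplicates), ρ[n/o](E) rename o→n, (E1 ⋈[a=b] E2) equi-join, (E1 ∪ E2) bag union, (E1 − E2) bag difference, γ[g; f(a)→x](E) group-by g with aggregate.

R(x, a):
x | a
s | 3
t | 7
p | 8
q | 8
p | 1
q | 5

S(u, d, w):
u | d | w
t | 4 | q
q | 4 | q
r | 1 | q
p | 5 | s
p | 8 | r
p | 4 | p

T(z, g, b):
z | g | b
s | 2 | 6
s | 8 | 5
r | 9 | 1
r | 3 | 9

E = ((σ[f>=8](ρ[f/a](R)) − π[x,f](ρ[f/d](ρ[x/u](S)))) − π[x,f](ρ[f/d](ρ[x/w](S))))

Subexpression sizes:
  R → 6
  ρ[f/a](R) → 6
  σ[f>=8](ρ[f/a](R)) → 2
  S → 6
  ρ[x/u](S) → 6
  ρ[f/d](ρ[x/u](S)) → 6
  π[x,f](ρ[f/d](ρ[x/u](S))) → 6
  (σ[f>=8](ρ[f/a](R)) − π[x,f](ρ[f/d](ρ[x/u](S)))) → 1
  S → 6
  ρ[x/w](S) → 6
  ρ[f/d](ρ[x/w](S)) → 6
  π[x,f](ρ[f/d](ρ[x/w](S))) → 6
  ((σ[f>=8](ρ[f/a](R)) − π[x,f](ρ[f/d](ρ[x/u](S)))) − π[x,f](ρ[f/d](ρ[x/w](S)))) → 1

|E| = 1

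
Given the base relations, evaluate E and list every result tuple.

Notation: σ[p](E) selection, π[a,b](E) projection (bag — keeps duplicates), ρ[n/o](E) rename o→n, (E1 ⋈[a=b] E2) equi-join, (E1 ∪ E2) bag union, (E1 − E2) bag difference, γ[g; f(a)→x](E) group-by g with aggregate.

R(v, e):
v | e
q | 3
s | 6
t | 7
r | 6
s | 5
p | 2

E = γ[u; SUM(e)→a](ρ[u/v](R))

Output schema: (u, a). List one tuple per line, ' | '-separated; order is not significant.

Row counts bottom-up:
  R → 6
  ρ[u/v](R) → 6
  γ[u; SUM(e)→a](ρ[u/v](R)) → 5

== RESULT ==
u | a
p | 2
q | 3
r | 6
s | 11
t | 7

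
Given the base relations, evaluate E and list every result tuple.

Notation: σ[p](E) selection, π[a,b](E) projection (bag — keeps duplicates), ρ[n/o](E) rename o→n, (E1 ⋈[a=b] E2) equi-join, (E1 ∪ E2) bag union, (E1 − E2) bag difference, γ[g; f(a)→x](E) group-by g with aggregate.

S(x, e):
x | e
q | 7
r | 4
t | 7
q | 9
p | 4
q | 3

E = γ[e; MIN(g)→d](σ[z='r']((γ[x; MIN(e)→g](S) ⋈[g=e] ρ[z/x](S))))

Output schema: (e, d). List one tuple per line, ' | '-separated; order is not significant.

Per-node cardinality:
  S → 6
  γ[x; MIN(e)→g](S) → 4
  S → 6
  ρ[z/x](S) → 6
  (γ[x; MIN(e)→g](S) ⋈[g=e] ρ[z/x](S)) → 7
  σ[z='r']((γ[x; MIN(e)→g](S) ⋈[g=e] ρ[z/x](S))) → 2
  γ[e; MIN(g)→d](σ[z='r']((γ[x; MIN(e)→g](S) ⋈[g=e] ρ[z/x](S)))) → 1

== RESULT ==
e | d
4 | 4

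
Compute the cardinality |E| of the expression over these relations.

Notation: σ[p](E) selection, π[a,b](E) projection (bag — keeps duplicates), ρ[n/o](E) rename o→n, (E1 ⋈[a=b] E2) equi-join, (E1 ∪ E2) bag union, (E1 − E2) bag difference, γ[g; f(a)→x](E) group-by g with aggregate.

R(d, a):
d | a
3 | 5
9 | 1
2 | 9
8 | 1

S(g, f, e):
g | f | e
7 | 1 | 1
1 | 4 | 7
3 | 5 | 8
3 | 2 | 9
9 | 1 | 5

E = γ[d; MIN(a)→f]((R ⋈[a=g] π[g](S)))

Per-node cardinality:
  R → 4
  S → 5
  π[g](S) → 5
  (R ⋈[a=g] π[g](S)) → 3
  γ[d; MIN(a)→f]((R ⋈[a=g] π[g](S))) → 3

|E| = 3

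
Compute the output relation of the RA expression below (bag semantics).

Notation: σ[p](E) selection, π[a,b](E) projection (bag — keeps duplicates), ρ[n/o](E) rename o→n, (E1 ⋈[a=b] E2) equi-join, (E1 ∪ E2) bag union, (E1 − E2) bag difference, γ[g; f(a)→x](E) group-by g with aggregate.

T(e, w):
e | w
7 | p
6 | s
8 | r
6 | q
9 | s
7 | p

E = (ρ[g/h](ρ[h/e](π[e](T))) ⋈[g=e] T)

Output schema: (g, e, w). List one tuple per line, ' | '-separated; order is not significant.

Row counts bottom-up:
  T → 6
  π[e](T) → 6
  ρ[h/e](π[e](T)) → 6
  ρ[g/h](ρ[h/e](π[e](T))) → 6
  T → 6
  (ρ[g/h](ρ[h/e](π[e](T))) ⋈[g=e] T) → 10

== RESULT ==
g | e | w
6 | 6 | q
6 | 6 | q
6 | 6 | s
6 | 6 | s
7 | 7 | p
7 | 7 | p
7 | 7 | p
7 | 7 | p
8 | 8 | r
9 | 9 | s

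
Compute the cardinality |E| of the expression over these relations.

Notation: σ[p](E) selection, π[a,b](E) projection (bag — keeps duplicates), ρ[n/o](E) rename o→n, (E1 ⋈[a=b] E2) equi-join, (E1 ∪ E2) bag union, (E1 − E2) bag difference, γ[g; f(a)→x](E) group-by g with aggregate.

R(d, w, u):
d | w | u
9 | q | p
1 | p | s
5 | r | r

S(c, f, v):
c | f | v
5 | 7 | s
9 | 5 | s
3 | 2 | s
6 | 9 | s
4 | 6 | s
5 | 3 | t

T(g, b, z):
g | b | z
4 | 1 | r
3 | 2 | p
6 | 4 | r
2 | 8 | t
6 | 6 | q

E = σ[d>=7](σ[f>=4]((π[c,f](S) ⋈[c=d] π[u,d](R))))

Per-node cardinality:
  S → 6
  π[c,f](S) → 6
  R → 3
  π[u,d](R) → 3
  (π[c,f](S) ⋈[c=d] π[u,d](R)) → 3
  σ[f>=4]((π[c,f](S) ⋈[c=d] π[u,d](R))) → 2
  σ[d>=7](σ[f>=4]((π[c,f](S) ⋈[c=d] π[u,d](R)))) → 1

|E| = 1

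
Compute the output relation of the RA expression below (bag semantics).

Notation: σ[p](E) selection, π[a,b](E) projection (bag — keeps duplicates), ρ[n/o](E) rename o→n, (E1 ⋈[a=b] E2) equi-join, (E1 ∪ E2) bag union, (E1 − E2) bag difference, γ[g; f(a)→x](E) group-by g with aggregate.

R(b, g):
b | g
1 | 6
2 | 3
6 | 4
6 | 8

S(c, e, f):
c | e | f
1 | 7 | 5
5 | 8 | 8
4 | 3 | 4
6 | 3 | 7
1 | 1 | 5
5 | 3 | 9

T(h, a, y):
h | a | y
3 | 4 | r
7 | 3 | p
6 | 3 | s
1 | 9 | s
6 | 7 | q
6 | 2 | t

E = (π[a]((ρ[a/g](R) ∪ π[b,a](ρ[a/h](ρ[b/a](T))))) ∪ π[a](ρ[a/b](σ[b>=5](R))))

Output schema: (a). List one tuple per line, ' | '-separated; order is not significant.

Row counts bottom-up:
  R → 4
  ρ[a/g](R) → 4
  T → 6
  ρ[b/a](T) → 6
  ρ[a/h](ρ[b/a](T)) → 6
  π[b,a](ρ[a/h](ρ[b/a](T))) → 6
  (ρ[a/g](R) ∪ π[b,a](ρ[a/h](ρ[b/a](T)))) → 10
  π[a]((ρ[a/g](R) ∪ π[b,a](ρ[a/h](ρ[b/a](T))))) → 10
  R → 4
  σ[b>=5](R) → 2
  ρ[a/b](σ[b>=5](R)) → 2
  π[a](ρ[a/b](σ[b>=5](R))) → 2
  (π[a]((ρ[a/g](R) ∪ π[b,a](ρ[a/h](ρ[b/a](T))))) ∪ π[a](ρ[a/b](σ[b>=5](R)))) → 12

== RESULT ==
a
1
3
3
4
6
6
6
6
6
6
7
8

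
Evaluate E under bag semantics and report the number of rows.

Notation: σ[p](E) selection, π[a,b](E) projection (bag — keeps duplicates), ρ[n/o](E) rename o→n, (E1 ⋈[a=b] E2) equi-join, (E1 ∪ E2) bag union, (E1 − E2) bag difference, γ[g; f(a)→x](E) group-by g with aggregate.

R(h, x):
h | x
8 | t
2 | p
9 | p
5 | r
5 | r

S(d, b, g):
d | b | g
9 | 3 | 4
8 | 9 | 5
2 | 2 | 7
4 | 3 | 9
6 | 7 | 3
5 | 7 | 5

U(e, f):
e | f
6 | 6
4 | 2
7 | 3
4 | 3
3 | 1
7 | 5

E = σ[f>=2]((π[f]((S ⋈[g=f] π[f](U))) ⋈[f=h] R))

Per-node cardinality:
  S → 6
  U → 6
  π[f](U) → 6
  (S ⋈[g=f] π[f](U)) → 4
  π[f]((S ⋈[g=f] π[f](U))) → 4
  R → 5
  (π[f]((S ⋈[g=f] π[f](U))) ⋈[f=h] R) → 4
  σ[f>=2]((π[f]((S ⋈[g=f] π[f](U))) ⋈[f=h] R)) → 4

|E| = 4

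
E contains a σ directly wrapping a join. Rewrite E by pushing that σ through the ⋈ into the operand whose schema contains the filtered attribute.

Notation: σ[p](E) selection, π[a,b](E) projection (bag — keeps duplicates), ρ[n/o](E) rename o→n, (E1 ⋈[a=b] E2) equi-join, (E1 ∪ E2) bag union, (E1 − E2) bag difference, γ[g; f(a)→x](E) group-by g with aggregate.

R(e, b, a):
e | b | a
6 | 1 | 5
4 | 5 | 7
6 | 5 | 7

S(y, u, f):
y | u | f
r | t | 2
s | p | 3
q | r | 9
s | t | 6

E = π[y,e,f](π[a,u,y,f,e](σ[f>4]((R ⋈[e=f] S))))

σ filters on f, owned by the right side.
E' = π[y,e,f](π[a,u,y,f,e]((R ⋈[e=f] σ[f>4](S))))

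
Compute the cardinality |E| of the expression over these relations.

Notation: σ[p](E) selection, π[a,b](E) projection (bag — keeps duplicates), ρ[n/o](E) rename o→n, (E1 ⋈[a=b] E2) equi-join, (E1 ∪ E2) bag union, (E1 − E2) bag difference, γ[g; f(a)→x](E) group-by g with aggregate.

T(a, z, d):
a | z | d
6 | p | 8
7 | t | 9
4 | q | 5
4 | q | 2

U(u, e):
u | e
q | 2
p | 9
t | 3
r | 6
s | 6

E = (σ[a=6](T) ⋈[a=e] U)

Per-node cardinality:
  T → 4
  σ[a=6](T) → 1
  U → 5
  (σ[a=6](T) ⋈[a=e] U) → 2

|E| = 2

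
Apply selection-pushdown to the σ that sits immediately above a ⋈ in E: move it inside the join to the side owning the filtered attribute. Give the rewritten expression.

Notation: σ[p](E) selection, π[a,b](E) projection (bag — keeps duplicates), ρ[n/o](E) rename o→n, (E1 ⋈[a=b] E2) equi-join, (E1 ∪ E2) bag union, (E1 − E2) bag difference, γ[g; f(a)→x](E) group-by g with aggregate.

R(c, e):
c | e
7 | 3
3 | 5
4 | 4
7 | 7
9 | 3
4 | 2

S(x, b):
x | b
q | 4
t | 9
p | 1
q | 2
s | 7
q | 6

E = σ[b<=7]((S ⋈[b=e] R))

σ filters on b, owned by the left side.
E' = (σ[b<=7](S) ⋈[b=e] R)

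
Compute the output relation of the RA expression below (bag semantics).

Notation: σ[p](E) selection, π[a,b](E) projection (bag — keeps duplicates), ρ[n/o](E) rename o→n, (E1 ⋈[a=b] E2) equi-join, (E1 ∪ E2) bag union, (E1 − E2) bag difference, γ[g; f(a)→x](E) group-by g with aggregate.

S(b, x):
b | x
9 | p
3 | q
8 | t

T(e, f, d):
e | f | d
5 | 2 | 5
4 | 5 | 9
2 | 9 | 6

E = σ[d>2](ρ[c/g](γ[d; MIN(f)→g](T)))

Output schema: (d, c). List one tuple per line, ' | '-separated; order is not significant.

Per-node cardinality:
  T → 3
  γ[d; MIN(f)→g](T) → 3
  ρ[c/g](γ[d; MIN(f)→g](T)) → 3
  σ[d>2](ρ[c/g](γ[d; MIN(f)→g](T))) → 3

== RESULT ==
d | c
5 | 2
6 | 9
9 | 5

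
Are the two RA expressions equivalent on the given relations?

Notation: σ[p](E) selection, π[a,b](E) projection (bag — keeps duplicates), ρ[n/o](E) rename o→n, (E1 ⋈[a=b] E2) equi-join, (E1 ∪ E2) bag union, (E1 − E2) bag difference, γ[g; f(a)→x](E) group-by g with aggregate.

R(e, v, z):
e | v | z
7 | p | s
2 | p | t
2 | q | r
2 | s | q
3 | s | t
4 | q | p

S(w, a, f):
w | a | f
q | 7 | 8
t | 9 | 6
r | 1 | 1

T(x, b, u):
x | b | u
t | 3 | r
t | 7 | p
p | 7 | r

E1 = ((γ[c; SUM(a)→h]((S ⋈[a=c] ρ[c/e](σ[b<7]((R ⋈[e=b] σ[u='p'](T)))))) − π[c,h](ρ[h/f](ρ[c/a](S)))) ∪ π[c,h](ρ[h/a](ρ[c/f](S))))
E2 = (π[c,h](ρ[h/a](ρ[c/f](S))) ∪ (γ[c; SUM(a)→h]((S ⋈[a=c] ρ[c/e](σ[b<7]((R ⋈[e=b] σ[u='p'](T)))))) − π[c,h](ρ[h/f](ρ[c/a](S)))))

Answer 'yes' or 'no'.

E1 stepwise |·|:
  S → 3
  R → 6
  T → 3
  σ[u='p'](T) → 1
  (R ⋈[e=b] σ[u='p'](T)) → 1
  σ[b<7]((R ⋈[e=b] σ[u='p'](T))) → 0
  ρ[c/e](σ[b<7]((R ⋈[e=b] σ[u='p'](T)))) → 0
  (S ⋈[a=c] ρ[c/e](σ[b<7]((R ⋈[e=b] σ[u='p'](T))))) → 0
  γ[c; SUM(a)→h]((S ⋈[a=c] ρ[c/e](σ[b<7]((R ⋈[e=b] σ[u='p'](T)))))) → 0
  S → 3
  ρ[c/a](S) → 3
  ρ[h/f](ρ[c/a](S)) → 3
  π[c,h](ρ[h/f](ρ[c/a](S))) → 3
  (γ[c; SUM(a)→h]((S ⋈[a=c] ρ[c/e](σ[b<7]((R ⋈[e=b] σ[u='p'](T)))))) − π[c,h](ρ[h/f](ρ[c/a](S)))) → 0
  S → 3
  ρ[c/f](S) → 3
  ρ[h/a](ρ[c/f](S)) → 3
  π[c,h](ρ[h/a](ρ[c/f](S))) → 3
  ((γ[c; SUM(a)→h]((S ⋈[a=c] ρ[c/e](σ[b<7]((R ⋈[e=b] σ[u='p'](T)))))) − π[c,h](ρ[h/f](ρ[c/a](S)))) ∪ π[c,h](ρ[h/a](ρ[c/f](S)))) → 3
E2 stepwise |·|:
  S → 3
  ρ[c/f](S) → 3
  ρ[h/a](ρ[c/f](S)) → 3
  π[c,h](ρ[h/a](ρ[c/f](S))) → 3
  S → 3
  R → 6
  T → 3
  σ[u='p'](T) → 1
  (R ⋈[e=b] σ[u='p'](T)) → 1
  σ[b<7]((R ⋈[e=b] σ[u='p'](T))) → 0
  ρ[c/e](σ[b<7]((R ⋈[e=b] σ[u='p'](T)))) → 0
  (S ⋈[a=c] ρ[c/e](σ[b<7]((R ⋈[e=b] σ[u='p'](T))))) → 0
  γ[c; SUM(a)→h]((S ⋈[a=c] ρ[c/e](σ[b<7]((R ⋈[e=b] σ[u='p'](T)))))) → 0
  S → 3
  ρ[c/a](S) → 3
  ρ[h/f](ρ[c/a](S)) → 3
  π[c,h](ρ[h/f](ρ[c/a](S))) → 3
  (γ[c; SUM(a)→h]((S ⋈[a=c] ρ[c/e](σ[b<7]((R ⋈[e=b] σ[u='p'](T)))))) − π[c,h](ρ[h/f](ρ[c/a](S)))) → 0
  (π[c,h](ρ[h/a](ρ[c/f](S))) ∪ (γ[c; SUM(a)→h]((S ⋈[a=c] ρ[c/e](σ[b<7]((R ⋈[e=b] σ[u='p'](T)))))) − π[c,h](ρ[h/f](ρ[c/a](S))))) → 3

E1 and E2 produce the same multiset:
c | h
1 | 1
6 | 9
8 | 7

yes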